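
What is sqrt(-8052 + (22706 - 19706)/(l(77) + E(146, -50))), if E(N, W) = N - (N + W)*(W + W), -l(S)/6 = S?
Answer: 3*I*sqrt(4819412598)/2321 ≈ 89.731*I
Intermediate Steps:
l(S) = -6*S
E(N, W) = N - 2*W*(N + W) (E(N, W) = N - (N + W)*2*W = N - 2*W*(N + W))
sqrt(-8052 + (22706 - 19706)/(l(77) + E(146, -50))) = sqrt(-8052 + (22706 - 19706)/(-6*77 + (146 - 2*(-50)**2 - 2*146*(-50)))) = sqrt(-8052 + 3000/(-462 + (146 - 2*2500 + 14600))) = sqrt(-8052 + 3000/(-462 + (146 - 5000 + 14600))) = sqrt(-8052 + 3000/(-462 + 9746)) = sqrt(-8052 + 3000/9284) = sqrt(-8052 + 3000*(1/9284)) = sqrt(-8052 + 750/2321) = sqrt(-18687942/2321) = 3*I*sqrt(4819412598)/2321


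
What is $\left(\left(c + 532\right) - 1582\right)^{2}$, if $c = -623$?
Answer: $2798929$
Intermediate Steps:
$\left(\left(c + 532\right) - 1582\right)^{2} = \left(\left(-623 + 532\right) - 1582\right)^{2} = \left(-91 - 1582\right)^{2} = \left(-1673\right)^{2} = 2798929$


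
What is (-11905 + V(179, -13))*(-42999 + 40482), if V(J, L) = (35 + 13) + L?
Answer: 29876790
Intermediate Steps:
V(J, L) = 48 + L
(-11905 + V(179, -13))*(-42999 + 40482) = (-11905 + (48 - 13))*(-42999 + 40482) = (-11905 + 35)*(-2517) = -11870*(-2517) = 29876790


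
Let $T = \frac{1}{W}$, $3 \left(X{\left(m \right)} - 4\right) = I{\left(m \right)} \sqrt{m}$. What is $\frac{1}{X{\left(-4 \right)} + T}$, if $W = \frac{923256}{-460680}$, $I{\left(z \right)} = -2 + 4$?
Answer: $\frac{5181043389}{20769841025} - \frac{1973151948 i}{20769841025} \approx 0.24945 - 0.095001 i$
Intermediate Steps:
$I{\left(z \right)} = 2$
$W = - \frac{38469}{19195}$ ($W = 923256 \left(- \frac{1}{460680}\right) = - \frac{38469}{19195} \approx -2.0041$)
$X{\left(m \right)} = 4 + \frac{2 \sqrt{m}}{3}$
$T = - \frac{19195}{38469}$ ($T = \frac{1}{- \frac{38469}{19195}} = - \frac{19195}{38469} \approx -0.49897$)
$\frac{1}{X{\left(-4 \right)} + T} = \frac{1}{\left(4 + \frac{2 \sqrt{-4}}{3}\right) - \frac{19195}{38469}} = \frac{1}{\left(4 + \frac{2 \cdot 2 i}{3}\right) - \frac{19195}{38469}} = \frac{1}{\left(4 + \frac{4 i}{3}\right) - \frac{19195}{38469}} = \frac{1}{\frac{134681}{38469} + \frac{4 i}{3}} = \frac{1479863961 \left(\frac{134681}{38469} - \frac{4 i}{3}\right)}{20769841025}$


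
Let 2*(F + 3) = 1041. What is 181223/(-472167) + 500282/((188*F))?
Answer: 527984216/110959245 ≈ 4.7584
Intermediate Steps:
F = 1035/2 (F = -3 + (½)*1041 = -3 + 1041/2 = 1035/2 ≈ 517.50)
181223/(-472167) + 500282/((188*F)) = 181223/(-472167) + 500282/((188*(1035/2))) = 181223*(-1/472167) + 500282/97290 = -181223/472167 + 500282*(1/97290) = -181223/472167 + 250141/48645 = 527984216/110959245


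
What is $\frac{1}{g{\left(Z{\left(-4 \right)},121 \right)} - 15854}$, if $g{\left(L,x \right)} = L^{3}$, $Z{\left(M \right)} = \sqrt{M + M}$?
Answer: $\frac{i}{2 \left(- 7927 i + 8 \sqrt{2}\right)} \approx -6.3075 \cdot 10^{-5} + 9.0024 \cdot 10^{-8} i$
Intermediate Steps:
$Z{\left(M \right)} = \sqrt{2} \sqrt{M}$ ($Z{\left(M \right)} = \sqrt{2 M} = \sqrt{2} \sqrt{M}$)
$\frac{1}{g{\left(Z{\left(-4 \right)},121 \right)} - 15854} = \frac{1}{\left(\sqrt{2} \sqrt{-4}\right)^{3} - 15854} = \frac{1}{\left(\sqrt{2} \cdot 2 i\right)^{3} - 15854} = \frac{1}{\left(2 i \sqrt{2}\right)^{3} - 15854} = \frac{1}{- 16 i \sqrt{2} - 15854} = \frac{1}{-15854 - 16 i \sqrt{2}}$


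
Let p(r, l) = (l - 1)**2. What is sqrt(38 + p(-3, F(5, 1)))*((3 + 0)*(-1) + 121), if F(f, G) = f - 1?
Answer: 118*sqrt(47) ≈ 808.97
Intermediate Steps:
F(f, G) = -1 + f
p(r, l) = (-1 + l)**2
sqrt(38 + p(-3, F(5, 1)))*((3 + 0)*(-1) + 121) = sqrt(38 + (-1 + (-1 + 5))**2)*((3 + 0)*(-1) + 121) = sqrt(38 + (-1 + 4)**2)*(3*(-1) + 121) = sqrt(38 + 3**2)*(-3 + 121) = sqrt(38 + 9)*118 = sqrt(47)*118 = 118*sqrt(47)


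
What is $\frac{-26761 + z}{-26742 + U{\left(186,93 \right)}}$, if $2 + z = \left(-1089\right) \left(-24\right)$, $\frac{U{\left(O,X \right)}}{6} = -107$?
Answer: $\frac{209}{9128} \approx 0.022897$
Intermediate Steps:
$U{\left(O,X \right)} = -642$ ($U{\left(O,X \right)} = 6 \left(-107\right) = -642$)
$z = 26134$ ($z = -2 - -26136 = -2 + 26136 = 26134$)
$\frac{-26761 + z}{-26742 + U{\left(186,93 \right)}} = \frac{-26761 + 26134}{-26742 - 642} = - \frac{627}{-27384} = \left(-627\right) \left(- \frac{1}{27384}\right) = \frac{209}{9128}$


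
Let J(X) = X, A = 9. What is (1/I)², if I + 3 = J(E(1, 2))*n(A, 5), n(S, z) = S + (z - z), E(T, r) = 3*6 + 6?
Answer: 1/45369 ≈ 2.2041e-5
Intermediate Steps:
E(T, r) = 24 (E(T, r) = 18 + 6 = 24)
n(S, z) = S (n(S, z) = S + 0 = S)
I = 213 (I = -3 + 24*9 = -3 + 216 = 213)
(1/I)² = (1/213)² = 1/45369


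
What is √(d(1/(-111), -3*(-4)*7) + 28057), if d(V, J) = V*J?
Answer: √38408997/37 ≈ 167.50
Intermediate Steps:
d(V, J) = J*V
√(d(1/(-111), -3*(-4)*7) + 28057) = √((-3*(-4)*7)/(-111) + 28057) = √((12*7)*(-1/111) + 28057) = √(84*(-1/111) + 28057) = √(-28/37 + 28057) = √(1038081/37) = √38408997/37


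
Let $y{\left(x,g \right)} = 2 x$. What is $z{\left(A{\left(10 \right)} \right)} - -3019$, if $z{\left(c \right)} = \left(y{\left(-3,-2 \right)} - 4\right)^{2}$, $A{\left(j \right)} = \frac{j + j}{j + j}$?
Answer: $3119$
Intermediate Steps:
$A{\left(j \right)} = 1$ ($A{\left(j \right)} = \frac{2 j}{2 j} = 2 j \frac{1}{2 j} = 1$)
$z{\left(c \right)} = 100$ ($z{\left(c \right)} = \left(2 \left(-3\right) - 4\right)^{2} = \left(-6 - 4\right)^{2} = \left(-10\right)^{2} = 100$)
$z{\left(A{\left(10 \right)} \right)} - -3019 = 100 - -3019 = 100 + 3019 = 3119$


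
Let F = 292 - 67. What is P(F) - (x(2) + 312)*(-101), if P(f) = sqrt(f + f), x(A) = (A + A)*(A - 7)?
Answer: 29492 + 15*sqrt(2) ≈ 29513.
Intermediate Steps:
x(A) = 2*A*(-7 + A) (x(A) = (2*A)*(-7 + A) = 2*A*(-7 + A))
F = 225
P(f) = sqrt(2)*sqrt(f) (P(f) = sqrt(2*f) = sqrt(2)*sqrt(f))
P(F) - (x(2) + 312)*(-101) = sqrt(2)*sqrt(225) - (2*2*(-7 + 2) + 312)*(-101) = sqrt(2)*15 - (2*2*(-5) + 312)*(-101) = 15*sqrt(2) - (-20 + 312)*(-101) = 15*sqrt(2) - 292*(-101) = 15*sqrt(2) - 1*(-29492) = 15*sqrt(2) + 29492 = 29492 + 15*sqrt(2)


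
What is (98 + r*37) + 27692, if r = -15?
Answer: 27235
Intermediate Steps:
(98 + r*37) + 27692 = (98 - 15*37) + 27692 = (98 - 555) + 27692 = -457 + 27692 = 27235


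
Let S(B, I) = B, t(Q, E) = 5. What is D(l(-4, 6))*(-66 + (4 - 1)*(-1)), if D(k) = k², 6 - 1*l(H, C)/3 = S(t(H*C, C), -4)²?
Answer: -224181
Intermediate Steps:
l(H, C) = -57 (l(H, C) = 18 - 3*5² = 18 - 3*25 = 18 - 75 = -57)
D(l(-4, 6))*(-66 + (4 - 1)*(-1)) = (-57)²*(-66 + (4 - 1)*(-1)) = 3249*(-66 + 3*(-1)) = 3249*(-66 - 3) = 3249*(-69) = -224181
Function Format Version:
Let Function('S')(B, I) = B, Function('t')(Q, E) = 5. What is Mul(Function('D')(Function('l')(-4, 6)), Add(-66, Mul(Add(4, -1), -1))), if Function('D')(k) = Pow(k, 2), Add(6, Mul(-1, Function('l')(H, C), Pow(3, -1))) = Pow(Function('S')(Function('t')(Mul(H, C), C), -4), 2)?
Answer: -224181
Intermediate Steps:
Function('l')(H, C) = -57 (Function('l')(H, C) = Add(18, Mul(-3, Pow(5, 2))) = Add(18, Mul(-3, 25)) = Add(18, -75) = -57)
Mul(Function('D')(Function('l')(-4, 6)), Add(-66, Mul(Add(4, -1), -1))) = Mul(Pow(-57, 2), Add(-66, Mul(Add(4, -1), -1))) = Mul(3249, Add(-66, Mul(3, -1))) = Mul(3249, Add(-66, -3)) = Mul(3249, -69) = -224181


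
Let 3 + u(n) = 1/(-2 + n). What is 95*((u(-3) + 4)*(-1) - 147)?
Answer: -14041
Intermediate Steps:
u(n) = -3 + 1/(-2 + n)
95*((u(-3) + 4)*(-1) - 147) = 95*(((7 - 3*(-3))/(-2 - 3) + 4)*(-1) - 147) = 95*(((7 + 9)/(-5) + 4)*(-1) - 147) = 95*((-⅕*16 + 4)*(-1) - 147) = 95*((-16/5 + 4)*(-1) - 147) = 95*((⅘)*(-1) - 147) = 95*(-⅘ - 147) = 95*(-739/5) = -14041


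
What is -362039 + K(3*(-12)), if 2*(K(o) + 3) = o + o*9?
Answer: -362222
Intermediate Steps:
K(o) = -3 + 5*o (K(o) = -3 + (o + o*9)/2 = -3 + (o + 9*o)/2 = -3 + (10*o)/2 = -3 + 5*o)
-362039 + K(3*(-12)) = -362039 + (-3 + 5*(3*(-12))) = -362039 + (-3 + 5*(-36)) = -362039 + (-3 - 180) = -362039 - 183 = -362222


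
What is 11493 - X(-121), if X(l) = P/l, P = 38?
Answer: 1390691/121 ≈ 11493.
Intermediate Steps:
X(l) = 38/l
11493 - X(-121) = 11493 - 38/(-121) = 11493 - 38*(-1)/121 = 11493 - 1*(-38/121) = 11493 + 38/121 = 1390691/121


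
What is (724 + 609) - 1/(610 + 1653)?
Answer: 3016578/2263 ≈ 1333.0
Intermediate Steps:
(724 + 609) - 1/(610 + 1653) = 1333 - 1/2263 = 3016578/2263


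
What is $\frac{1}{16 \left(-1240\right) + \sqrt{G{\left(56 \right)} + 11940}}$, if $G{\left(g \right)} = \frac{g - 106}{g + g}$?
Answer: $- \frac{222208}{4408472997} - \frac{2 \sqrt{9360610}}{22042364985} \approx -5.0682 \cdot 10^{-5}$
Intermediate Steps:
$G{\left(g \right)} = \frac{-106 + g}{2 g}$
$\frac{1}{16 \left(-1240\right) + \sqrt{G{\left(56 \right)} + 11940}} = \frac{1}{16 \left(-1240\right) + \sqrt{\frac{-106 + 56}{2 \cdot 56} + 11940}} = \frac{1}{-19840 + \sqrt{\frac{1}{2} \cdot \frac{1}{56} \left(-50\right) + 11940}} = \frac{1}{-19840 + \sqrt{- \frac{25}{56} + 11940}} = \frac{1}{-19840 + \sqrt{\frac{668615}{56}}} = \frac{1}{-19840 + \frac{\sqrt{9360610}}{28}}$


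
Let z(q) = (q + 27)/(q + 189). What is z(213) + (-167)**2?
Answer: 1868603/67 ≈ 27890.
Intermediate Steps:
z(q) = (27 + q)/(189 + q)
z(213) + (-167)**2 = (27 + 213)/(189 + 213) + (-167)**2 = 240/402 + 27889 = (1/402)*240 + 27889 = 40/67 + 27889 = 1868603/67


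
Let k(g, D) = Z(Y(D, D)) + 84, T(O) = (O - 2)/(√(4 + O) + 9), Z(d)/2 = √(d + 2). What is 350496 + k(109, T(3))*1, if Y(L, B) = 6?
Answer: 350580 + 4*√2 ≈ 3.5059e+5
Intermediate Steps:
Z(d) = 2*√(2 + d) (Z(d) = 2*√(d + 2) = 2*√(2 + d))
T(O) = (-2 + O)/(9 + √(4 + O))
k(g, D) = 84 + 4*√2 (k(g, D) = 2*√(2 + 6) + 84 = 2*√8 + 84 = 2*(2*√2) + 84 = 4*√2 + 84 = 84 + 4*√2)
350496 + k(109, T(3))*1 = 350496 + (84 + 4*√2)*1 = 350496 + (84 + 4*√2) = 350580 + 4*√2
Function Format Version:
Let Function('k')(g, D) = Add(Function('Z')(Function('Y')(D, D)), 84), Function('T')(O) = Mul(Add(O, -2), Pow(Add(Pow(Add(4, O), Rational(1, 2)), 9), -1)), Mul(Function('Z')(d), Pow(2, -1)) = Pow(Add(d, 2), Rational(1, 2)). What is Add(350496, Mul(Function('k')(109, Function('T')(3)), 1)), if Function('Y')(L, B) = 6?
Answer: Add(350580, Mul(4, Pow(2, Rational(1, 2)))) ≈ 3.5059e+5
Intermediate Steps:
Function('Z')(d) = Mul(2, Pow(Add(2, d), Rational(1, 2))) (Function('Z')(d) = Mul(2, Pow(Add(d, 2), Rational(1, 2))) = Mul(2, Pow(Add(2, d), Rational(1, 2))))
Function('T')(O) = Mul(Pow(Add(9, Pow(Add(4, O), Rational(1, 2))), -1), Add(-2, O)) (Function('T')(O) = Mul(Add(-2, O), Pow(Add(9, Pow(Add(4, O), Rational(1, 2))), -1)) = Mul(Pow(Add(9, Pow(Add(4, O), Rational(1, 2))), -1), Add(-2, O)))
Function('k')(g, D) = Add(84, Mul(4, Pow(2, Rational(1, 2)))) (Function('k')(g, D) = Add(Mul(2, Pow(Add(2, 6), Rational(1, 2))), 84) = Add(Mul(2, Pow(8, Rational(1, 2))), 84) = Add(Mul(2, Mul(2, Pow(2, Rational(1, 2)))), 84) = Add(Mul(4, Pow(2, Rational(1, 2))), 84) = Add(84, Mul(4, Pow(2, Rational(1, 2)))))
Add(350496, Mul(Function('k')(109, Function('T')(3)), 1)) = Add(350496, Mul(Add(84, Mul(4, Pow(2, Rational(1, 2)))), 1)) = Add(350496, Add(84, Mul(4, Pow(2, Rational(1, 2))))) = Add(350580, Mul(4, Pow(2, Rational(1, 2))))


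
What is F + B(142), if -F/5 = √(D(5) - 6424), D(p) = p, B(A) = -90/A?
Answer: -45/71 - 35*I*√131 ≈ -0.6338 - 400.59*I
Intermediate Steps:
F = -35*I*√131 (F = -5*√(5 - 6424) = -35*I*√131 ≈ -400.59*I)
F + B(142) = -35*I*√131 - 90/142 = -35*I*√131 - 90*1/142 = -35*I*√131 - 45/71 = -45/71 - 35*I*√131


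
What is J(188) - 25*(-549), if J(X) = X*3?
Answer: 14289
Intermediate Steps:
J(X) = 3*X
J(188) - 25*(-549) = 3*188 - 25*(-549) = 564 - 1*(-13725) = 564 + 13725 = 14289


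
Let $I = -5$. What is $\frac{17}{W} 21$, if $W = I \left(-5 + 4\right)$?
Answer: $\frac{357}{5} \approx 71.4$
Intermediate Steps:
$W = 5$ ($W = - 5 \left(-5 + 4\right) = \left(-5\right) \left(-1\right) = 5$)
$\frac{17}{W} 21 = \frac{17}{5} \cdot 21 = \frac{357}{5}$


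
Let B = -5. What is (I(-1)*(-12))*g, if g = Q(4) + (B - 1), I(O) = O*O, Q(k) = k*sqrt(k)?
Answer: -24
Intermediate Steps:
Q(k) = k**(3/2)
I(O) = O**2
g = 2 (g = 4**(3/2) + (-5 - 1) = 8 - 6 = 2)
(I(-1)*(-12))*g = ((-1)**2*(-12))*2 = (1*(-12))*2 = -12*2 = -24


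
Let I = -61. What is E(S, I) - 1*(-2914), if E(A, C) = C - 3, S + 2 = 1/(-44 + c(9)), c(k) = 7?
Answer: 2850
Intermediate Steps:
S = -75/37 (S = -2 + 1/(-44 + 7) = -2 + 1/(-37) = -2 - 1/37 = -75/37 ≈ -2.0270)
E(A, C) = -3 + C
E(S, I) - 1*(-2914) = (-3 - 61) - 1*(-2914) = -64 + 2914 = 2850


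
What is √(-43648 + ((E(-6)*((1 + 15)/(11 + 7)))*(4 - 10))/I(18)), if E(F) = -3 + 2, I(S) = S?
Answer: 2*I*√883866/9 ≈ 208.92*I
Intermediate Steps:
E(F) = -1
√(-43648 + ((E(-6)*((1 + 15)/(11 + 7)))*(4 - 10))/I(18)) = √(-43648 + ((-(1 + 15)/(11 + 7))*(4 - 10))/18) = √(-43648 + (-16/18*(-6))*(1/18)) = √(-43648 + (-1*8/9*(-6))*(1/18)) = √(-43648 - 8/9*(-6)*(1/18)) = √(-43648 + (16/3)*(1/18)) = √(-43648 + 8/27) = √(-1178488/27) = 2*I*√883866/9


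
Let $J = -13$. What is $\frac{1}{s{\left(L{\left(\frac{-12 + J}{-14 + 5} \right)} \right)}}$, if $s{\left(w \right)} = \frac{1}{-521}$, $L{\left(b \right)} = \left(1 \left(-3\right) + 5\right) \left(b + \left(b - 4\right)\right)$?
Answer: $-521$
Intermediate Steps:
$L{\left(b \right)} = -8 + 4 b$ ($L{\left(b \right)} = \left(-3 + 5\right) \left(b + \left(b - 4\right)\right) = 2 \left(b + \left(-4 + b\right)\right) = 2 \left(-4 + 2 b\right) = -8 + 4 b$)
$s{\left(w \right)} = - \frac{1}{521}$
$\frac{1}{s{\left(L{\left(\frac{-12 + J}{-14 + 5} \right)} \right)}} = \frac{1}{- \frac{1}{521}} = -521$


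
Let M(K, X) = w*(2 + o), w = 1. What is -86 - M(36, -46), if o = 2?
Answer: -90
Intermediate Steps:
M(K, X) = 4 (M(K, X) = 1*(2 + 2) = 1*4 = 4)
-86 - M(36, -46) = -86 - 1*4 = -86 - 4 = -90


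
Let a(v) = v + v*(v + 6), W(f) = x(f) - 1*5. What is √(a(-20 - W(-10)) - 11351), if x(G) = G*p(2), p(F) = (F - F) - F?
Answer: I*√10371 ≈ 101.84*I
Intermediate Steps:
p(F) = -F (p(F) = 0 - F = -F)
x(G) = -2*G (x(G) = G*(-1*2) = G*(-2) = -2*G)
W(f) = -5 - 2*f (W(f) = -2*f - 1*5 = -2*f - 5 = -5 - 2*f)
a(v) = v + v*(6 + v)
√(a(-20 - W(-10)) - 11351) = √((-20 - (-5 - 2*(-10)))*(7 + (-20 - (-5 - 2*(-10)))) - 11351) = √((-20 - (-5 + 20))*(7 + (-20 - (-5 + 20))) - 11351) = √((-20 - 1*15)*(7 + (-20 - 1*15)) - 11351) = √((-20 - 15)*(7 + (-20 - 15)) - 11351) = √(-35*(7 - 35) - 11351) = √(-35*(-28) - 11351) = √(980 - 11351) = √(-10371) = I*√10371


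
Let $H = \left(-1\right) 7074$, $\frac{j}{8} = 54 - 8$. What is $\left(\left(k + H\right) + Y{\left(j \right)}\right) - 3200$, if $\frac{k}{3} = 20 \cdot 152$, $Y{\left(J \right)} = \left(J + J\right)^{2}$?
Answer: $540542$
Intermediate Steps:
$j = 368$ ($j = 8 \left(54 - 8\right) = 8 \cdot 46 = 368$)
$Y{\left(J \right)} = 4 J^{2}$ ($Y{\left(J \right)} = \left(2 J\right)^{2} = 4 J^{2}$)
$H = -7074$
$k = 9120$ ($k = 3 \cdot 20 \cdot 152 = 3 \cdot 3040 = 9120$)
$\left(\left(k + H\right) + Y{\left(j \right)}\right) - 3200 = \left(\left(9120 - 7074\right) + 4 \cdot 368^{2}\right) - 3200 = \left(2046 + 4 \cdot 135424\right) - 3200 = \left(2046 + 541696\right) - 3200 = 543742 - 3200 = 540542$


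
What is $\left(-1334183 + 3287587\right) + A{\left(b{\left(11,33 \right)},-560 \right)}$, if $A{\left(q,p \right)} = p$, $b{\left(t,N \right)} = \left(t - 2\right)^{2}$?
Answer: $1952844$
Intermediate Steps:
$b{\left(t,N \right)} = \left(-2 + t\right)^{2}$
$\left(-1334183 + 3287587\right) + A{\left(b{\left(11,33 \right)},-560 \right)} = \left(-1334183 + 3287587\right) - 560 = 1953404 - 560 = 1952844$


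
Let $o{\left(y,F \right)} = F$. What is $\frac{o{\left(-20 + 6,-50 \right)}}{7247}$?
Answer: $- \frac{50}{7247} \approx -0.0068994$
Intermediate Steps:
$\frac{o{\left(-20 + 6,-50 \right)}}{7247} = - \frac{50}{7247}$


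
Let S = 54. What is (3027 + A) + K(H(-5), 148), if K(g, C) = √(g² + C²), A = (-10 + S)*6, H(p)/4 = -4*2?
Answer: 3291 + 4*√1433 ≈ 3442.4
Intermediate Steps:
H(p) = -32 (H(p) = 4*(-4*2) = 4*(-8) = -32)
A = 264 (A = (-10 + 54)*6 = 44*6 = 264)
K(g, C) = √(C² + g²)
(3027 + A) + K(H(-5), 148) = (3027 + 264) + √(148² + (-32)²) = 3291 + √(21904 + 1024) = 3291 + √22928 = 3291 + 4*√1433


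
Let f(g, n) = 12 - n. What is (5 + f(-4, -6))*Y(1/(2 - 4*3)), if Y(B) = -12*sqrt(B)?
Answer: -138*I*sqrt(10)/5 ≈ -87.279*I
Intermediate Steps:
(5 + f(-4, -6))*Y(1/(2 - 4*3)) = (5 + (12 - 1*(-6)))*(-12*I*sqrt(10)/10) = (5 + (12 + 6))*(-12*I*sqrt(10)/10) = (5 + 18)*(-12*I*sqrt(10)/10) = 23*(-6*I*sqrt(10)/5) = -138*I*sqrt(10)/5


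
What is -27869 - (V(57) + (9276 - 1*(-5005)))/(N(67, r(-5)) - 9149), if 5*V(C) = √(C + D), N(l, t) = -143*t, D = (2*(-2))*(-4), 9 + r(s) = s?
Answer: -199165462/7147 + √73/35735 ≈ -27867.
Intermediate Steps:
r(s) = -9 + s
D = 16 (D = -4*(-4) = 16)
V(C) = √(16 + C)/5 (V(C) = √(C + 16)/5 = √(16 + C)/5)
-27869 - (V(57) + (9276 - 1*(-5005)))/(N(67, r(-5)) - 9149) = -27869 - (√(16 + 57)/5 + (9276 - 1*(-5005)))/(-143*(-9 - 5) - 9149) = -27869 - (√73/5 + (9276 + 5005))/(-143*(-14) - 9149) = -27869 - (√73/5 + 14281)/(2002 - 9149) = -27869 - (14281 + √73/5)/(-7147) = -27869 - (14281 + √73/5)*(-1)/7147 = -27869 - (-14281/7147 - √73/35735) = -27869 + (14281/7147 + √73/35735) = -199165462/7147 + √73/35735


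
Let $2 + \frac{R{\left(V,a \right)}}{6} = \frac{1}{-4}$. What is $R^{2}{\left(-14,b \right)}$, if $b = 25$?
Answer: $\frac{729}{4} \approx 182.25$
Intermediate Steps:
$R{\left(V,a \right)} = - \frac{27}{2}$ ($R{\left(V,a \right)} = -12 + \frac{6}{-4} = -12 + 6 \left(- \frac{1}{4}\right) = -12 - \frac{3}{2} = - \frac{27}{2}$)
$R^{2}{\left(-14,b \right)} = \left(- \frac{27}{2}\right)^{2} = \frac{729}{4}$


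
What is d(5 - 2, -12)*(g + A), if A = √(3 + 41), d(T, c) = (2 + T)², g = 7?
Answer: 175 + 50*√11 ≈ 340.83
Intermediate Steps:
A = 2*√11 (A = √44 = 2*√11 ≈ 6.6332)
d(5 - 2, -12)*(g + A) = (2 + (5 - 2))²*(7 + 2*√11) = (2 + 3)²*(7 + 2*√11) = 5²*(7 + 2*√11) = 25*(7 + 2*√11) = 175 + 50*√11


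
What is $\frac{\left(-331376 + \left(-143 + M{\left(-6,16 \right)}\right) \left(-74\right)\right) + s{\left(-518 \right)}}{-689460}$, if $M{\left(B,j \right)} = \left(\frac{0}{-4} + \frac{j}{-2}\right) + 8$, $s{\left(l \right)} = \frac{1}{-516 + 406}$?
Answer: $\frac{11762447}{25280200} \approx 0.46528$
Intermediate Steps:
$s{\left(l \right)} = - \frac{1}{110}$ ($s{\left(l \right)} = \frac{1}{-110} = - \frac{1}{110}$)
$M{\left(B,j \right)} = 8 - \frac{j}{2}$ ($M{\left(B,j \right)} = \left(0 \left(- \frac{1}{4}\right) + j \left(- \frac{1}{2}\right)\right) + 8 = \left(0 - \frac{j}{2}\right) + 8 = - \frac{j}{2} + 8 = 8 - \frac{j}{2}$)
$\frac{\left(-331376 + \left(-143 + M{\left(-6,16 \right)}\right) \left(-74\right)\right) + s{\left(-518 \right)}}{-689460} = \frac{\left(-331376 + \left(-143 + \left(8 - 8\right)\right) \left(-74\right)\right) - \frac{1}{110}}{-689460} = \left(\left(-331376 + \left(-143 + \left(8 - 8\right)\right) \left(-74\right)\right) - \frac{1}{110}\right) \left(- \frac{1}{689460}\right) = \left(\left(-331376 + \left(-143 + 0\right) \left(-74\right)\right) - \frac{1}{110}\right) \left(- \frac{1}{689460}\right) = \left(\left(-331376 - -10582\right) - \frac{1}{110}\right) \left(- \frac{1}{689460}\right) = \left(\left(-331376 + 10582\right) - \frac{1}{110}\right) \left(- \frac{1}{689460}\right) = \left(-320794 - \frac{1}{110}\right) \left(- \frac{1}{689460}\right) = \left(- \frac{35287341}{110}\right) \left(- \frac{1}{689460}\right) = \frac{11762447}{25280200}$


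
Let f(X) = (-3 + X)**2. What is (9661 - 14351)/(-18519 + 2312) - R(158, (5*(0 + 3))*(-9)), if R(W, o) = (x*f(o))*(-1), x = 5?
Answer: 1543235230/16207 ≈ 95220.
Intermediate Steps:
R(W, o) = -5*(-3 + o)**2 (R(W, o) = (5*(-3 + o)**2)*(-1) = -5*(-3 + o)**2)
(9661 - 14351)/(-18519 + 2312) - R(158, (5*(0 + 3))*(-9)) = (9661 - 14351)/(-18519 + 2312) - (-5)*(-3 + (5*(0 + 3))*(-9))**2 = -4690/(-16207) - (-5)*(-3 + (5*3)*(-9))**2 = -4690*(-1/16207) - (-5)*(-3 + 15*(-9))**2 = 4690/16207 - (-5)*(-3 - 135)**2 = 4690/16207 - (-5)*(-138)**2 = 4690/16207 - (-5)*19044 = 4690/16207 - 1*(-95220) = 4690/16207 + 95220 = 1543235230/16207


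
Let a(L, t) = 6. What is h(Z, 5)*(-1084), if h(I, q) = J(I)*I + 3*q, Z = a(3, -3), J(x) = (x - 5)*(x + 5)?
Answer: -87804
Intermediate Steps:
J(x) = (-5 + x)*(5 + x)
Z = 6
h(I, q) = 3*q + I*(-25 + I**2) (h(I, q) = (-25 + I**2)*I + 3*q = I*(-25 + I**2) + 3*q = 3*q + I*(-25 + I**2))
h(Z, 5)*(-1084) = (3*5 + 6*(-25 + 6**2))*(-1084) = (15 + 6*(-25 + 36))*(-1084) = (15 + 6*11)*(-1084) = (15 + 66)*(-1084) = 81*(-1084) = -87804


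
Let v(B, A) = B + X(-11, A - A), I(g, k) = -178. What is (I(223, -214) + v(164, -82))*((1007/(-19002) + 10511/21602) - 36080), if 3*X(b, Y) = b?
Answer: 196232286191534/307860903 ≈ 6.3741e+5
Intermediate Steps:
X(b, Y) = b/3
v(B, A) = -11/3 + B (v(B, A) = B + (⅓)*(-11) = B - 11/3 = -11/3 + B)
(I(223, -214) + v(164, -82))*((1007/(-19002) + 10511/21602) - 36080) = (-178 + (-11/3 + 164))*((1007/(-19002) + 10511/21602) - 36080) = (-178 + 481/3)*((1007*(-1/19002) + 10511*(1/21602)) - 36080) = -53*((-1007/19002 + 10511/21602) - 36080)/3 = -53*(44494202/102620301 - 36080)/3 = -53/3*(-3702495965878/102620301) = 196232286191534/307860903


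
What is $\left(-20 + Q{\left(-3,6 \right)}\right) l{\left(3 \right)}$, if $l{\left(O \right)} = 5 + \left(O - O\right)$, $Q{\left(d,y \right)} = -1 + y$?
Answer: $-75$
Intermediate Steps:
$l{\left(O \right)} = 5$ ($l{\left(O \right)} = 5 + 0 = 5$)
$\left(-20 + Q{\left(-3,6 \right)}\right) l{\left(3 \right)} = \left(-20 + \left(-1 + 6\right)\right) 5 = \left(-20 + 5\right) 5 = \left(-15\right) 5 = -75$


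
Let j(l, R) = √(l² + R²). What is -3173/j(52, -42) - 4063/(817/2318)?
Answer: -495686/43 - 3173*√1117/2234 ≈ -11575.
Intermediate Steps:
j(l, R) = √(R² + l²)
-3173/j(52, -42) - 4063/(817/2318) = -3173/√((-42)² + 52²) - 4063/(817/2318) = -3173/√(1764 + 2704) - 4063/(817*(1/2318)) = -3173*√1117/2234 - 4063/43/122 = -3173*√1117/2234 - 4063*122/43 = -3173*√1117/2234 - 495686/43 = -495686/43 - 3173*√1117/2234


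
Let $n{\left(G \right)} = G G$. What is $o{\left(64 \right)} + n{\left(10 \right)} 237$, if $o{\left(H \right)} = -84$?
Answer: $23616$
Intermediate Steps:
$n{\left(G \right)} = G^{2}$
$o{\left(64 \right)} + n{\left(10 \right)} 237 = -84 + 10^{2} \cdot 237 = -84 + 100 \cdot 237 = -84 + 23700 = 23616$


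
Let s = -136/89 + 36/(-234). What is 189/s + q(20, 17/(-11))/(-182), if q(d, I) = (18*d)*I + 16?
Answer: -30444023/278278 ≈ -109.40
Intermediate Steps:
q(d, I) = 16 + 18*I*d (q(d, I) = 18*I*d + 16 = 16 + 18*I*d)
s = -1946/1157 (s = -136*1/89 + 36*(-1/234) = -136/89 - 2/13 = -1946/1157 ≈ -1.6819)
189/s + q(20, 17/(-11))/(-182) = 189/(-1946/1157) + (16 + 18*(17/(-11))*20)/(-182) = 189*(-1157/1946) + (16 + 18*(17*(-1/11))*20)*(-1/182) = -31239/278 + (16 + 18*(-17/11)*20)*(-1/182) = -31239/278 + (16 - 6120/11)*(-1/182) = -31239/278 - 5944/11*(-1/182) = -31239/278 + 2972/1001 = -30444023/278278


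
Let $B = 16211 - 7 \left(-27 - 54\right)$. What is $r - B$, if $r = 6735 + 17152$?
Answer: $7109$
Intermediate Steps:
$B = 16778$ ($B = 16211 - -567 = 16211 + 567 = 16778$)
$r = 23887$
$r - B = 23887 - 16778 = 7109$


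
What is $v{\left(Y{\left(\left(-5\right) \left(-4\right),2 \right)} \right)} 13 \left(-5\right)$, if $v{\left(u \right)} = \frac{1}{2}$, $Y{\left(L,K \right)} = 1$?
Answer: $- \frac{65}{2} \approx -32.5$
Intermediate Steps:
$v{\left(u \right)} = \frac{1}{2}$
$v{\left(Y{\left(\left(-5\right) \left(-4\right),2 \right)} \right)} 13 \left(-5\right) = \frac{1}{2} \cdot 13 \left(-5\right) = \frac{13}{2} \left(-5\right) = - \frac{65}{2}$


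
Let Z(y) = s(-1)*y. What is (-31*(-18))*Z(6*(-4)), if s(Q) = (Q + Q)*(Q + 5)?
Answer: 107136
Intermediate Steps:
s(Q) = 2*Q*(5 + Q) (s(Q) = (2*Q)*(5 + Q) = 2*Q*(5 + Q))
Z(y) = -8*y (Z(y) = (2*(-1)*(5 - 1))*y = (2*(-1)*4)*y = -8*y)
(-31*(-18))*Z(6*(-4)) = (-31*(-18))*(-48*(-4)) = 558*(-8*(-24)) = 558*192 = 107136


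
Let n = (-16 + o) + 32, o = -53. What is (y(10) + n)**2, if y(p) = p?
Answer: 729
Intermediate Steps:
n = -37 (n = (-16 - 53) + 32 = -69 + 32 = -37)
(y(10) + n)**2 = (10 - 37)**2 = (-27)**2 = 729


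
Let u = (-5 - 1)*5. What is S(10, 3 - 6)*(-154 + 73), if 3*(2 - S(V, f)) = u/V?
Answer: -243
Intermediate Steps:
u = -30 (u = -6*5 = -30)
S(V, f) = 2 + 10/V (S(V, f) = 2 - (-10)/V = 2 + 10/V)
S(10, 3 - 6)*(-154 + 73) = (2 + 10/10)*(-154 + 73) = (2 + 10*(⅒))*(-81) = (2 + 1)*(-81) = 3*(-81) = -243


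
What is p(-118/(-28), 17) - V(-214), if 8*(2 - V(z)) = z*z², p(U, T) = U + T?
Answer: -17150333/14 ≈ -1.2250e+6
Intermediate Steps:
p(U, T) = T + U
V(z) = 2 - z³/8 (V(z) = 2 - z*z²/8 = 2 - z³/8)
p(-118/(-28), 17) - V(-214) = (17 - 118/(-28)) - (2 - ⅛*(-214)³) = (17 - 118*(-1/28)) - (2 - ⅛*(-9800344)) = (17 + 59/14) - (2 + 1225043) = 297/14 - 1*1225045 = 297/14 - 1225045 = -17150333/14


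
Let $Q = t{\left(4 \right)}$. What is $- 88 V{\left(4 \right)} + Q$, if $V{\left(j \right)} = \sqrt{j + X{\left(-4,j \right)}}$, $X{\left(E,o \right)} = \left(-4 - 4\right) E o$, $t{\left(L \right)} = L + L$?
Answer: $8 - 176 \sqrt{33} \approx -1003.0$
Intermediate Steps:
$t{\left(L \right)} = 2 L$
$X{\left(E,o \right)} = - 8 E o$
$V{\left(j \right)} = \sqrt{33} \sqrt{j}$ ($V{\left(j \right)} = \sqrt{j - - 32 j} = \sqrt{j + 32 j} = \sqrt{33 j} = \sqrt{33} \sqrt{j}$)
$Q = 8$ ($Q = 2 \cdot 4 = 8$)
$- 88 V{\left(4 \right)} + Q = - 88 \sqrt{33} \sqrt{4} + 8 = - 88 \sqrt{33} \cdot 2 + 8 = - 88 \cdot 2 \sqrt{33} + 8 = - 176 \sqrt{33} + 8 = 8 - 176 \sqrt{33}$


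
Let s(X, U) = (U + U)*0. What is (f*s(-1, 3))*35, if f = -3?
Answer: 0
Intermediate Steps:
s(X, U) = 0 (s(X, U) = (2*U)*0 = 0)
(f*s(-1, 3))*35 = -3*0*35 = 0*35 = 0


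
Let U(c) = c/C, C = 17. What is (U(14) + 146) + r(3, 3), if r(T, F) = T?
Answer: 2547/17 ≈ 149.82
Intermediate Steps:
U(c) = c/17
(U(14) + 146) + r(3, 3) = ((1/17)*14 + 146) + 3 = (14/17 + 146) + 3 = 2496/17 + 3 = 2547/17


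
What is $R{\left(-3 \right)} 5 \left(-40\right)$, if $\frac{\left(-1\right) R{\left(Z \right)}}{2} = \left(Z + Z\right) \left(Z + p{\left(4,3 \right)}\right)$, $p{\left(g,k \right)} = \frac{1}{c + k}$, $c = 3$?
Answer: $6800$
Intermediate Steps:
$p{\left(g,k \right)} = \frac{1}{3 + k}$
$R{\left(Z \right)} = - 4 Z \left(\frac{1}{6} + Z\right)$ ($R{\left(Z \right)} = - 2 \left(Z + Z\right) \left(Z + \frac{1}{3 + 3}\right) = - 2 \cdot 2 Z \left(Z + \frac{1}{6}\right) = - 2 \cdot 2 Z \left(\frac{1}{6} + Z\right) = - 4 Z \left(\frac{1}{6} + Z\right)$)
$R{\left(-3 \right)} 5 \left(-40\right) = \left(- \frac{2}{3}\right) \left(-3\right) \left(1 + 6 \left(-3\right)\right) 5 \left(-40\right) = \left(- \frac{2}{3}\right) \left(-3\right) \left(1 - 18\right) 5 \left(-40\right) = \left(- \frac{2}{3}\right) \left(-3\right) \left(-17\right) 5 \left(-40\right) = \left(-34\right) 5 \left(-40\right) = \left(-170\right) \left(-40\right) = 6800$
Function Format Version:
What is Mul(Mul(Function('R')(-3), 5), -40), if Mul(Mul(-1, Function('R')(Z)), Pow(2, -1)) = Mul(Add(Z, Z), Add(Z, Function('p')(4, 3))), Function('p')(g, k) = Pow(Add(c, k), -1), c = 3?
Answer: 6800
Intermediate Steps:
Function('p')(g, k) = Pow(Add(3, k), -1)
Function('R')(Z) = Mul(-4, Z, Add(Rational(1, 6), Z)) (Function('R')(Z) = Mul(-2, Mul(Add(Z, Z), Add(Z, Pow(Add(3, 3), -1)))) = Mul(-2, Mul(Mul(2, Z), Add(Z, Pow(6, -1)))) = Mul(-2, Mul(Mul(2, Z), Add(Z, Rational(1, 6)))) = Mul(-2, Mul(Mul(2, Z), Add(Rational(1, 6), Z))) = Mul(-2, Mul(2, Z, Add(Rational(1, 6), Z))) = Mul(-4, Z, Add(Rational(1, 6), Z)))
Mul(Mul(Function('R')(-3), 5), -40) = Mul(Mul(Mul(Rational(-2, 3), -3, Add(1, Mul(6, -3))), 5), -40) = Mul(Mul(Mul(Rational(-2, 3), -3, Add(1, -18)), 5), -40) = Mul(Mul(Mul(Rational(-2, 3), -3, -17), 5), -40) = Mul(Mul(-34, 5), -40) = Mul(-170, -40) = 6800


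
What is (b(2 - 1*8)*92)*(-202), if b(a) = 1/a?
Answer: 9292/3 ≈ 3097.3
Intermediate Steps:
(b(2 - 1*8)*92)*(-202) = (92/(2 - 1*8))*(-202) = (92/(2 - 8))*(-202) = (92/(-6))*(-202) = -⅙*92*(-202) = -46/3*(-202) = 9292/3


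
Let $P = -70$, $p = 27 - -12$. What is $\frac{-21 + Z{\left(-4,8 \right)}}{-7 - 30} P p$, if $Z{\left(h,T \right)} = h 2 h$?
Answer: $\frac{30030}{37} \approx 811.62$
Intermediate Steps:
$Z{\left(h,T \right)} = 2 h^{2}$ ($Z{\left(h,T \right)} = 2 h h = 2 h^{2}$)
$p = 39$ ($p = 27 + 12 = 39$)
$\frac{-21 + Z{\left(-4,8 \right)}}{-7 - 30} P p = \frac{-21 + 2 \left(-4\right)^{2}}{-7 - 30} \left(-70\right) 39 = \frac{-21 + 2 \cdot 16}{-37} \left(-70\right) 39 = \left(-21 + 32\right) \left(- \frac{1}{37}\right) \left(-70\right) 39 = 11 \left(- \frac{1}{37}\right) \left(-70\right) 39 = \left(- \frac{11}{37}\right) \left(-70\right) 39 = \frac{770}{37} \cdot 39 = \frac{30030}{37}$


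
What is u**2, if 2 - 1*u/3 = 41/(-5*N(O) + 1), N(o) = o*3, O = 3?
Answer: 149769/1936 ≈ 77.360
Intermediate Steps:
N(o) = 3*o
u = 387/44 (u = 6 - 123/(-15*3 + 1) = 6 - 123/(-5*9 + 1) = 6 - 123/(-45 + 1) = 6 - 123/(-44) = 6 - 123*(-1)/44 = 6 - 3*(-41/44) = 6 + 123/44 = 387/44 ≈ 8.7955)
u**2 = (387/44)**2 = 149769/1936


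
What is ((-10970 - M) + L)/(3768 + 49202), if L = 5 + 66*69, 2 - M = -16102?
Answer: -4503/10594 ≈ -0.42505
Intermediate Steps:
M = 16104 (M = 2 - 1*(-16102) = 2 + 16102 = 16104)
L = 4559 (L = 5 + 4554 = 4559)
((-10970 - M) + L)/(3768 + 49202) = ((-10970 - 1*16104) + 4559)/(3768 + 49202) = ((-10970 - 16104) + 4559)/52970 = (-27074 + 4559)*(1/52970) = -22515*1/52970 = -4503/10594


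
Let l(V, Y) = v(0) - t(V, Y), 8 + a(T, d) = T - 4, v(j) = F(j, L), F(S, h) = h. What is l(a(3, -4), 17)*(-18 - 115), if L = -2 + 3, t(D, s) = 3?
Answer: 266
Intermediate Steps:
L = 1
v(j) = 1
a(T, d) = -12 + T (a(T, d) = -8 + (T - 4) = -8 + (-4 + T) = -12 + T)
l(V, Y) = -2 (l(V, Y) = 1 - 1*3 = 1 - 3 = -2)
l(a(3, -4), 17)*(-18 - 115) = -2*(-18 - 115) = -2*(-133) = 266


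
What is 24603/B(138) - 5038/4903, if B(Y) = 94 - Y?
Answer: -120850181/215732 ≈ -560.19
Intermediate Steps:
24603/B(138) - 5038/4903 = 24603/(94 - 1*138) - 5038/4903 = 24603/(94 - 138) - 5038*1/4903 = 24603/(-44) - 5038/4903 = 24603*(-1/44) - 5038/4903 = -24603/44 - 5038/4903 = -120850181/215732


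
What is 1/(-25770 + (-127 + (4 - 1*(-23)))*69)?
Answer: -1/32670 ≈ -3.0609e-5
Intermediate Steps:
1/(-25770 + (-127 + (4 - 1*(-23)))*69) = 1/(-25770 + (-127 + (4 + 23))*69) = 1/(-25770 + (-127 + 27)*69) = 1/(-25770 - 100*69) = 1/(-25770 - 6900) = 1/(-32670) = -1/32670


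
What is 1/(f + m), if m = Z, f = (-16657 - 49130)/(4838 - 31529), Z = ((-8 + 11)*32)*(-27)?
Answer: -8897/23039095 ≈ -0.00038617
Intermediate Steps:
Z = -2592 (Z = (3*32)*(-27) = 96*(-27) = -2592)
f = 21929/8897 (f = -65787/(-26691) = -65787*(-1/26691) = 21929/8897 ≈ 2.4648)
m = -2592
1/(f + m) = 1/(21929/8897 - 2592) = 1/(-23039095/8897) = -8897/23039095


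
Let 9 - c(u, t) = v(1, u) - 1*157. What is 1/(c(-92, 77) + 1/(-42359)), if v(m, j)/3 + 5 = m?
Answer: 42359/7539901 ≈ 0.0056180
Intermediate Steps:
v(m, j) = -15 + 3*m
c(u, t) = 178 (c(u, t) = 9 - ((-15 + 3*1) - 1*157) = 9 - ((-15 + 3) - 157) = 9 - (-12 - 157) = 9 - 1*(-169) = 9 + 169 = 178)
1/(c(-92, 77) + 1/(-42359)) = 1/(178 + 1/(-42359)) = 1/(178 - 1/42359) = 1/(7539901/42359) = 42359/7539901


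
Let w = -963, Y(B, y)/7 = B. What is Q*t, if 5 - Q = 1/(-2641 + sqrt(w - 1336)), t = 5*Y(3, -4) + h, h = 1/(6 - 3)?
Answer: 145062881/275415 + 869*I*sqrt(19)/5232885 ≈ 526.71 + 0.00072386*I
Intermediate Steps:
Y(B, y) = 7*B
h = 1/3 ≈ 0.33333
t = 316/3 (t = 5*(7*3) + 1/3 = 5*21 + 1/3 = 105 + 1/3 = 316/3 ≈ 105.33)
Q = 5 - 1/(-2641 + 11*I*sqrt(19)) (Q = 5 - 1/(-2641 + sqrt(-963 - 1336)) = 5 - 1/(-2641 + sqrt(-2299)) = 5 - 1/(-2641 + 11*I*sqrt(19)) ≈ 5.0004 + 6.8721e-6*I)
Q*t = (1836239/367220 + 11*I*sqrt(19)/6977180)*(316/3) = 145062881/275415 + 869*I*sqrt(19)/5232885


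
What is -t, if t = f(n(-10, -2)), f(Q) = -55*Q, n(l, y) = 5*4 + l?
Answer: 550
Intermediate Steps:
n(l, y) = 20 + l
t = -550 (t = -55*(20 - 10) = -55*10 = -550)
-t = -1*(-550) = 550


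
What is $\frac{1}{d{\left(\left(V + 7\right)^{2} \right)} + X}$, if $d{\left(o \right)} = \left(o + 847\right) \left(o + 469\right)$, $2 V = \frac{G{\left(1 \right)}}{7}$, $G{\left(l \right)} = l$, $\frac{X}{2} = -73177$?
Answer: $\frac{38416}{12262242161} \approx 3.1329 \cdot 10^{-6}$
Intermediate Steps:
$X = -146354$ ($X = 2 \left(-73177\right) = -146354$)
$V = \frac{1}{14}$ ($V = \frac{1 \cdot \frac{1}{7}}{2} = \frac{1}{2} \cdot \frac{1}{7} = \frac{1}{14} \approx 0.071429$)
$d{\left(o \right)} = \left(469 + o\right) \left(847 + o\right)$ ($d{\left(o \right)} = \left(847 + o\right) \left(469 + o\right) = \left(469 + o\right) \left(847 + o\right)$)
$\frac{1}{d{\left(\left(V + 7\right)^{2} \right)} + X} = \frac{1}{\left(397243 + \left(\left(\frac{1}{14} + 7\right)^{2}\right)^{2} + 1316 \left(\frac{1}{14} + 7\right)^{2}\right) - 146354} = \frac{1}{\left(397243 + \left(\left(\frac{99}{14}\right)^{2}\right)^{2} + 1316 \left(\frac{99}{14}\right)^{2}\right) - 146354} = \frac{1}{\left(397243 + \left(\frac{9801}{196}\right)^{2} + 1316 \cdot \frac{9801}{196}\right) - 146354} = \frac{1}{\left(397243 + \frac{96059601}{38416} + \frac{460647}{7}\right) - 146354} = \frac{1}{\frac{17884577425}{38416} - 146354} = \frac{1}{\frac{12262242161}{38416}} = \frac{38416}{12262242161}$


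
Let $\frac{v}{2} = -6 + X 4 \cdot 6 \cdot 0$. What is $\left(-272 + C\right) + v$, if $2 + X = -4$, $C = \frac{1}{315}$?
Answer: $- \frac{89459}{315} \approx -284.0$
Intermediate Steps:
$C = \frac{1}{315} \approx 0.0031746$
$X = -6$ ($X = -2 - 4 = -6$)
$v = -12$ ($v = 2 \left(-6 - 6 \cdot 4 \cdot 6 \cdot 0\right) = 2 \left(-6 - 6 \cdot 24 \cdot 0\right) = 2 \left(-6 - 0\right) = 2 \left(-6 + 0\right) = 2 \left(-6\right) = -12$)
$\left(-272 + C\right) + v = \left(-272 + \frac{1}{315}\right) - 12 = - \frac{85679}{315} - 12 = - \frac{89459}{315}$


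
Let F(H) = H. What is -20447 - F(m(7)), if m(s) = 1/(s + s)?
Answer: -286259/14 ≈ -20447.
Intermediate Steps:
m(s) = 1/(2*s)
-20447 - F(m(7)) = -20447 - 1/(2*7) = -20447 - 1*1/14 = -20447 - 1/14 = -286259/14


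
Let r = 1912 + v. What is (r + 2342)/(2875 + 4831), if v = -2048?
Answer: 1103/3853 ≈ 0.28627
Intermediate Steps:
r = -136 (r = 1912 - 2048 = -136)
(r + 2342)/(2875 + 4831) = (-136 + 2342)/(2875 + 4831) = 2206/7706 = 2206*(1/7706) = 1103/3853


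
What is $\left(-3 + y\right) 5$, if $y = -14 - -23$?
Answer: $30$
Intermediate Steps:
$y = 9$ ($y = -14 + 23 = 9$)
$\left(-3 + y\right) 5 = \left(-3 + 9\right) 5 = 6 \cdot 5 = 30$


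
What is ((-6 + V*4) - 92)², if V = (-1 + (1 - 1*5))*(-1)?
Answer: 6084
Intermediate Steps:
V = 5 (V = (-1 + (1 - 5))*(-1) = (-1 - 4)*(-1) = -5*(-1) = 5)
((-6 + V*4) - 92)² = ((-6 + 5*4) - 92)² = ((-6 + 20) - 92)² = (14 - 92)² = (-78)² = 6084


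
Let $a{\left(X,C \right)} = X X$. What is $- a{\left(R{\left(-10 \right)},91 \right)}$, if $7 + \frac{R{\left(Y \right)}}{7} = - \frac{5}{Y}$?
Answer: $- \frac{8281}{4} \approx -2070.3$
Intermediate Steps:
$R{\left(Y \right)} = -49 - \frac{35}{Y}$ ($R{\left(Y \right)} = -49 + 7 \left(- \frac{5}{Y}\right) = -49 - \frac{35}{Y}$)
$a{\left(X,C \right)} = X^{2}$
$- a{\left(R{\left(-10 \right)},91 \right)} = - \left(-49 - \frac{35}{-10}\right)^{2} = - \left(-49 - - \frac{7}{2}\right)^{2} = - \left(-49 + \frac{7}{2}\right)^{2} = - \left(- \frac{91}{2}\right)^{2} = \left(-1\right) \frac{8281}{4} = - \frac{8281}{4}$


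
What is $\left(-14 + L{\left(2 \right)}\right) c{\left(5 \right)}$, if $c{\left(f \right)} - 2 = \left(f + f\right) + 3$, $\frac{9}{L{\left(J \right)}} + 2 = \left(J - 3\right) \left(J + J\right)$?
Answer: $- \frac{465}{2} \approx -232.5$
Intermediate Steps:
$L{\left(J \right)} = \frac{9}{-2 + 2 J \left(-3 + J\right)}$ ($L{\left(J \right)} = \frac{9}{-2 + \left(J - 3\right) \left(J + J\right)} = \frac{9}{-2 + \left(-3 + J\right) 2 J} = \frac{9}{-2 + 2 J \left(-3 + J\right)}$)
$c{\left(f \right)} = 5 + 2 f$ ($c{\left(f \right)} = 2 + \left(\left(f + f\right) + 3\right) = 2 + \left(2 f + 3\right) = 2 + \left(3 + 2 f\right) = 5 + 2 f$)
$\left(-14 + L{\left(2 \right)}\right) c{\left(5 \right)} = \left(-14 + \frac{9}{2 \left(-1 + 2^{2} - 6\right)}\right) \left(5 + 2 \cdot 5\right) = \left(-14 + \frac{9}{2 \left(-1 + 4 - 6\right)}\right) \left(5 + 10\right) = \left(-14 + \frac{9}{2 \left(-3\right)}\right) 15 = \left(-14 + \frac{9}{2} \left(- \frac{1}{3}\right)\right) 15 = \left(-14 - \frac{3}{2}\right) 15 = \left(- \frac{31}{2}\right) 15 = - \frac{465}{2}$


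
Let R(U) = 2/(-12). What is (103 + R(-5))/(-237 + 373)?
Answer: 617/816 ≈ 0.75613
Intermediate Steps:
R(U) = -1/6 (R(U) = 2*(-1/12) = -1/6)
(103 + R(-5))/(-237 + 373) = (103 - 1/6)/(-237 + 373) = (617/6)/136 = (617/6)*(1/136) = 617/816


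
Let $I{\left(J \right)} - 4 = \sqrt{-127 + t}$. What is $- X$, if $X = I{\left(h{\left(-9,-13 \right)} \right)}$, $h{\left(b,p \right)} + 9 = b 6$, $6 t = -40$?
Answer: $-4 - \frac{i \sqrt{1203}}{3} \approx -4.0 - 11.561 i$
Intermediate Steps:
$t = - \frac{20}{3}$ ($t = \frac{1}{6} \left(-40\right) = - \frac{20}{3} \approx -6.6667$)
$h{\left(b,p \right)} = -9 + 6 b$ ($h{\left(b,p \right)} = -9 + b 6 = -9 + 6 b$)
$I{\left(J \right)} = 4 + \frac{i \sqrt{1203}}{3}$ ($I{\left(J \right)} = 4 + \sqrt{-127 - \frac{20}{3}} = 4 + \sqrt{- \frac{401}{3}} = 4 + \frac{i \sqrt{1203}}{3}$)
$X = 4 + \frac{i \sqrt{1203}}{3} \approx 4.0 + 11.561 i$
$- X = - (4 + \frac{i \sqrt{1203}}{3}) = -4 - \frac{i \sqrt{1203}}{3}$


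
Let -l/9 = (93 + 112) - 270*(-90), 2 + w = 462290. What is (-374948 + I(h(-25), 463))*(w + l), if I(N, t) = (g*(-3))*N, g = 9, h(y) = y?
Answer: -90477877839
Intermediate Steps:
w = 462288 (w = -2 + 462290 = 462288)
I(N, t) = -27*N (I(N, t) = (9*(-3))*N = -27*N)
l = -220545 (l = -9*((93 + 112) - 270*(-90)) = -9*(205 + 24300) = -9*24505 = -220545)
(-374948 + I(h(-25), 463))*(w + l) = (-374948 - 27*(-25))*(462288 - 220545) = (-374948 + 675)*241743 = -374273*241743 = -90477877839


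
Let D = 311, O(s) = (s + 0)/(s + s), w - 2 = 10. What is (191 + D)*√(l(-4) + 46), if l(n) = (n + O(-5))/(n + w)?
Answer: 6777/2 ≈ 3388.5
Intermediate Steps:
w = 12 (w = 2 + 10 = 12)
O(s) = ½ (O(s) = s/((2*s)) = s*(1/(2*s)) = ½)
l(n) = (½ + n)/(12 + n) (l(n) = (n + ½)/(n + 12) = (½ + n)/(12 + n))
(191 + D)*√(l(-4) + 46) = (191 + 311)*√((½ - 4)/(12 - 4) + 46) = 502*√(-7/2/8 + 46) = 502*√((⅛)*(-7/2) + 46) = 502*√(-7/16 + 46) = 502*√(729/16) = 502*(27/4) = 6777/2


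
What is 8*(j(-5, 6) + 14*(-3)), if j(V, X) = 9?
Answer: -264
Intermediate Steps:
8*(j(-5, 6) + 14*(-3)) = 8*(9 + 14*(-3)) = 8*(9 - 42) = 8*(-33) = -264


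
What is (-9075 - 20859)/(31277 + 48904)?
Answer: -3326/8909 ≈ -0.37333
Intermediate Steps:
(-9075 - 20859)/(31277 + 48904) = -29934/80181 = -29934*1/80181 = -3326/8909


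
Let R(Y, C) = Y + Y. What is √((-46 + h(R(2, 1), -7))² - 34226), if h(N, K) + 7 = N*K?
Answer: I*√27665 ≈ 166.33*I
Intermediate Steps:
R(Y, C) = 2*Y
h(N, K) = -7 + K*N (h(N, K) = -7 + N*K = -7 + K*N)
√((-46 + h(R(2, 1), -7))² - 34226) = √((-46 + (-7 - 14*2))² - 34226) = √((-46 + (-7 - 7*4))² - 34226) = √((-46 + (-7 - 28))² - 34226) = √((-46 - 35)² - 34226) = √((-81)² - 34226) = √(6561 - 34226) = √(-27665) = I*√27665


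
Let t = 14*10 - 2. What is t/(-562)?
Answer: -69/281 ≈ -0.24555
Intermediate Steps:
t = 138 (t = 140 - 2 = 138)
t/(-562) = 138/(-562) = 138*(-1/562) = -69/281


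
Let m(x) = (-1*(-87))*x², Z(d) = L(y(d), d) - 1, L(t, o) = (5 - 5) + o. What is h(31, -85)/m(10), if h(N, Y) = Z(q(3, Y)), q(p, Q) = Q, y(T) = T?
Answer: -43/4350 ≈ -0.0098851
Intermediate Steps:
L(t, o) = o (L(t, o) = 0 + o = o)
Z(d) = -1 + d (Z(d) = d - 1 = -1 + d)
m(x) = 87*x²
h(N, Y) = -1 + Y
h(31, -85)/m(10) = (-1 - 85)/((87*10²)) = -86/(87*100) = -86/8700 = -86*1/8700 = -43/4350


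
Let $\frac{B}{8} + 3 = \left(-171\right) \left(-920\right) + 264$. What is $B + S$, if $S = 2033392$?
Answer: $3294040$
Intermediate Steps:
$B = 1260648$ ($B = -24 + 8 \left(\left(-171\right) \left(-920\right) + 264\right) = -24 + 8 \left(157320 + 264\right) = -24 + 8 \cdot 157584 = -24 + 1260672 = 1260648$)
$B + S = 1260648 + 2033392 = 3294040$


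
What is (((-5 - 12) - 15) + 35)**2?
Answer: 9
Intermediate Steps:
(((-5 - 12) - 15) + 35)**2 = ((-17 - 15) + 35)**2 = (-32 + 35)**2 = 3**2 = 9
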